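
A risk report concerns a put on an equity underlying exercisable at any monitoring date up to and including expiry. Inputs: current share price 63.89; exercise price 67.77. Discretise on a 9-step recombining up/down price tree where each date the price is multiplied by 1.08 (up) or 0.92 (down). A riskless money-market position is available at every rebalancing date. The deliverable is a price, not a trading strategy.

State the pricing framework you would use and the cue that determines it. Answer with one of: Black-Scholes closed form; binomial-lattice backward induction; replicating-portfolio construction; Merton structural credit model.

framework: binomial-lattice backward induction

Key observation: the put (strike 67.77 on spot 63.89) is American-style on a 9-step discrete price model, so the early-exercise decision at every node requires stepwise backward valuation — a closed form cannot price the exercise right.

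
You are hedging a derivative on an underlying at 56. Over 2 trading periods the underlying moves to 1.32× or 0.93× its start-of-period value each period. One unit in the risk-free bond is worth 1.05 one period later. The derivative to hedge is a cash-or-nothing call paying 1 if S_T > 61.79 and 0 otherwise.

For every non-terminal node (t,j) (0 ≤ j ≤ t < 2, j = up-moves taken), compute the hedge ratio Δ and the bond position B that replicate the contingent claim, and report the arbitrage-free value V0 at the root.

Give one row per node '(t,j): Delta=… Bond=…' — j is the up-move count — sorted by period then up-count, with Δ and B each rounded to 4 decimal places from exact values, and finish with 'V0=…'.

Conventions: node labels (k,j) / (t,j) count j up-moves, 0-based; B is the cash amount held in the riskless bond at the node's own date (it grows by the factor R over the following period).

Arbitrage-free pricing uses the up-move probability p* = (R−d)/(u−d) = 0.3077, discounting each step at R = 1.05.
At maturity the claim pays: V(2,0)=0.0000, V(2,1)=1.0000, V(2,2)=1.0000
Node (1,0) S=52.0800: V=(p*·1.0000+(1−p*)·0.0000)/1.05=0.2930; Δ=(1.0000−0.0000)/(68.7456−48.4344)=0.0492; B=V−Δ·S=-2.2711
Node (1,1) S=73.9200: V=(p*·1.0000+(1−p*)·1.0000)/1.05=0.9524; Δ=(1.0000−1.0000)/(97.5744−68.7456)=0.0000; B=V−Δ·S=0.9524
Node (0,0) S=56.0000: V=(p*·0.9524+(1−p*)·0.2930)/1.05=0.4723; Δ=(0.9524−0.2930)/(73.9200−52.0800)=0.0302; B=V−Δ·S=-1.2183
Verification: the root portfolio costs Δ(0,0)·S0 + B(0,0) = 0.4723, matching V0.

(0,0): Delta=0.0302 Bond=-1.2183
(1,0): Delta=0.0492 Bond=-2.2711
(1,1): Delta=0.0000 Bond=0.9524
V0=0.4723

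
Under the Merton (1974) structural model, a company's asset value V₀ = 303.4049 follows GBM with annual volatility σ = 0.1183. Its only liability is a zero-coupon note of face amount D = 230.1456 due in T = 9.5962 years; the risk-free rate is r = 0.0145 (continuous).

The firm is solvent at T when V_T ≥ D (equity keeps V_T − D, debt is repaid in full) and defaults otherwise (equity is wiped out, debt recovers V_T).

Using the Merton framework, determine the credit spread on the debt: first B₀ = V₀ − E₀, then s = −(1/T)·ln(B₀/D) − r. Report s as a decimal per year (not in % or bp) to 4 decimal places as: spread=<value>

Equity is a call on the firm's assets struck at D = 230.1456:
d₁ = [ln(V₀/D) + (r + σ²/2)T] / (σ√T)
   = [ln(303.4049/230.1456) + (0.0145 + 0.5·0.1183²)·9.5962] / (0.1183·√9.5962)
   = [0.276356 + 0.206294] / 0.366467 = 1.317036
d₂ = d₁ − σ√T = 1.317036 − 0.366467 = 0.950570
N(d₁) = 0.906087,  N(d₂) = 0.829089,  e^(−rT) = 0.870102
E₀ = V₀·N(d₁) − D·e^(−rT)·N(d₂)
   = 303.4049·0.906087 − 230.1456·0.870102·0.829089 = 108.886069
B₀ = V₀ − E₀ = 303.4049 − 108.886069 = 194.518831
spread = −(1/T)·ln(B₀/D) − r = −(1/9.5962)·ln(194.518831/230.1456) − 0.0145 = 0.00302602

spread=0.0030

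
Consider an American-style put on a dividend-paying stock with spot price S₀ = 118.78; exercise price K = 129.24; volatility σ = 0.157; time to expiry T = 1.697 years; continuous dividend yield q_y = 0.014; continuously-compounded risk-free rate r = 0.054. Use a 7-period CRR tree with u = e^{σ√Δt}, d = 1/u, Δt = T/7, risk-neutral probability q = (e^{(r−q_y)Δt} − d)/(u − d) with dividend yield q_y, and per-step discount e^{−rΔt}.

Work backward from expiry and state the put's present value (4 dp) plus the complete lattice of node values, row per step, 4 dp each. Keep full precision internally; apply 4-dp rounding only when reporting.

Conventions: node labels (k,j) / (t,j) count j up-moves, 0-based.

Δt=0.24243, u=1.08037, d=0.92561, q=0.54365, disc=e^(-rΔt)=0.98699
k=7 terminal: V=max(K-S,0) → 60.0983 48.5381 35.0450 19.2960 0.9138 0.0000 0.0000 0.0000
k=6: j=0 S=74.6985 intr=54.5415 cont=53.1137 V=54.5415[EX]; j=1 S=87.1878 intr=42.0522 cont=40.6667 V=42.0522[EX]; j=2 S=101.7653 intr=27.4747 cont=26.1387 V=27.4747[EX]; j=3 S=118.7800 intr=10.4600 cont=9.1816 V=10.4600[EX]; j=4 S=138.6395 intr=0.0000 cont=0.4116 V=0.4116[hold]; j=5 S=161.8195 intr=0.0000 cont=0.0000 V=0.0000[hold]; j=6 S=188.8751 intr=0.0000 cont=0.0000 V=0.0000[hold]
k=5: j=0 S=80.7019 intr=48.5381 cont=47.1306 V=48.5381[EX]; j=1 S=94.1950 intr=35.0450 cont=33.6833 V=35.0450[EX]; j=2 S=109.9440 intr=19.2960 cont=17.9877 V=19.2960[EX]; j=3 S=128.3262 intr=0.9138 cont=4.9322 V=4.9322[hold]; j=4 S=149.7818 intr=0.0000 cont=0.1854 V=0.1854[hold]; j=5 S=174.8247 intr=0.0000 cont=0.0000 V=0.0000[hold]
k=4: j=0 S=87.1878 intr=42.0522 cont=40.6667 V=42.0522[EX]; j=1 S=101.7653 intr=27.4747 cont=26.1387 V=27.4747[EX]; j=2 S=118.7800 intr=10.4600 cont=11.3378 V=11.3378[hold]; j=3 S=138.6395 intr=0.0000 cont=2.3210 V=2.3210[hold]; j=4 S=161.8195 intr=0.0000 cont=0.0835 V=0.0835[hold]
k=3: j=0 S=94.1950 intr=35.0450 cont=33.6833 V=35.0450[EX]; j=1 S=109.9440 intr=19.2960 cont=18.4587 V=19.2960[EX]; j=2 S=128.3262 intr=0.9138 cont=6.3521 V=6.3521[hold]; j=3 S=149.7818 intr=0.0000 cont=1.0902 V=1.0902[hold]
k=2: j=0 S=101.7653 intr=27.4747 cont=26.1387 V=27.4747[EX]; j=1 S=118.7800 intr=10.4600 cont=12.0996 V=12.0996[hold]; j=2 S=138.6395 intr=0.0000 cont=3.4461 V=3.4461[hold]
k=1: j=0 S=109.9440 intr=19.2960 cont=18.8675 V=19.2960[EX]; j=1 S=128.3262 intr=0.9138 cont=7.2990 V=7.2990[hold]
k=0: j=0 S=118.7800 intr=10.4600 cont=12.6077 V=12.6077[hold]

price = 12.6077
tree:
12.6077
19.2960 7.2990
27.4747 12.0996 3.4461
35.0450 19.2960 6.3521 1.0902
42.0522 27.4747 11.3378 2.3210 0.0835
48.5381 35.0450 19.2960 4.9322 0.1854 0.0000
54.5415 42.0522 27.4747 10.4600 0.4116 0.0000 0.0000
60.0983 48.5381 35.0450 19.2960 0.9138 0.0000 0.0000 0.0000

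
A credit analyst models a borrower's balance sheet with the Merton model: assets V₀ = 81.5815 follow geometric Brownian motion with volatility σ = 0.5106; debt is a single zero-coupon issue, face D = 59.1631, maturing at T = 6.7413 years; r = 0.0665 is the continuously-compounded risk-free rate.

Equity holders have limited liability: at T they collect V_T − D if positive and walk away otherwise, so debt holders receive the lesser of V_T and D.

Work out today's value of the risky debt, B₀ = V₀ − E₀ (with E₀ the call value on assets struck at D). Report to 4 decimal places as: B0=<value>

B0=26.3724

Work the structural quantities from V₀ = 81.5815 against face 59.1631:
d₁ = [ln(V₀/D) + (r + σ²/2)T] / (σ√T)
   = [ln(81.5815/59.1631) + (0.0665 + 0.5·0.5106²)·6.7413] / (0.5106·√6.7413)
   = [0.321304 + 1.327067] / 1.325723 = 1.243376
d₂ = d₁ − σ√T = 1.243376 − 1.325723 = -0.082347
N(d₁) = 0.893135,  N(d₂) = 0.467185,  e^(−rT) = 0.638715
E₀ = V₀·N(d₁) − D·e^(−rT)·N(d₂)
   = 81.5815·0.893135 − 59.1631·0.638715·0.467185 = 55.209136
B₀ = V₀ − E₀ = 81.5815 − 55.209136 = 26.372364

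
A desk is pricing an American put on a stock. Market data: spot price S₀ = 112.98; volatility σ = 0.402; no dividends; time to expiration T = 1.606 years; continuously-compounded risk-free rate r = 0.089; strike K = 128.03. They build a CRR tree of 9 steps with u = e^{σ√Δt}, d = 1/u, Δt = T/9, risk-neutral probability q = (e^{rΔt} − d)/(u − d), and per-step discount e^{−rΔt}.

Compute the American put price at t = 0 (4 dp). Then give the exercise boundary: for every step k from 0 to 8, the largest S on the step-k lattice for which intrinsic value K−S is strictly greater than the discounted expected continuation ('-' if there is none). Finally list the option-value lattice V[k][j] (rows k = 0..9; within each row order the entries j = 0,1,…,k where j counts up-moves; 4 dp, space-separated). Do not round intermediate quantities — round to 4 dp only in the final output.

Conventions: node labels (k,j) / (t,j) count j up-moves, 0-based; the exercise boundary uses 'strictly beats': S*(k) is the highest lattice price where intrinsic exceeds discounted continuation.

params: Δt=0.17844 u=1.18509 d=0.84382 q=0.50456 e^(-rΔt)=0.98424
t_9 payoffs: 103.5252 93.6147 79.6961 60.1485 32.6952 0.0000 0.0000 0.0000 0.0000 0.0000
t_8: node(8,0) S=29.0403 payoff=98.9897 vs cont=96.9724 → 98.9897 [stop]  node(8,1) S=40.7851 payoff=87.2449 vs cont=85.2276 → 87.2449 [stop]  node(8,2) S=57.2798 payoff=70.7502 vs cont=68.7329 → 70.7502 [stop]  node(8,3) S=80.4455 payoff=47.5845 vs cont=45.5673 → 47.5845 [stop]  node(8,4) S=112.9800 payoff=15.0500 vs cont=15.9434 → 15.9434 [wait]  node(8,5) S=158.6724 payoff=0.0000 vs cont=0.0000 → 0.0000 [wait]  node(8,6) S=222.8443 payoff=0.0000 vs cont=0.0000 → 0.0000 [wait]  node(8,7) S=312.9691 payoff=0.0000 vs cont=0.0000 → 0.0000 [wait]  node(8,8) S=439.5430 payoff=0.0000 vs cont=0.0000 → 0.0000 [wait]  ⇒ S*(8)=80.4455
t_7: node(7,0) S=34.4153 payoff=93.6147 vs cont=91.5974 → 93.6147 [stop]  node(7,1) S=48.3339 payoff=79.6961 vs cont=77.6789 → 79.6961 [stop]  node(7,2) S=67.8815 payoff=60.1485 vs cont=58.1312 → 60.1485 [stop]  node(7,3) S=95.3348 payoff=32.6952 vs cont=31.1216 → 32.6952 [stop]  node(7,4) S=133.8910 payoff=0.0000 vs cont=7.7746 → 7.7746 [wait]  node(7,5) S=188.0405 payoff=0.0000 vs cont=0.0000 → 0.0000 [wait]  node(7,6) S=264.0897 payoff=0.0000 vs cont=0.0000 → 0.0000 [wait]  node(7,7) S=370.8954 payoff=0.0000 vs cont=0.0000 → 0.0000 [wait]  ⇒ S*(7)=95.3348
t_6: node(6,0) S=40.7851 payoff=87.2449 vs cont=85.2276 → 87.2449 [stop]  node(6,1) S=57.2798 payoff=70.7502 vs cont=68.7329 → 70.7502 [stop]  node(6,2) S=80.4455 payoff=47.5845 vs cont=45.5673 → 47.5845 [stop]  node(6,3) S=112.9800 payoff=15.0500 vs cont=19.8043 → 19.8043 [wait]  node(6,4) S=158.6724 payoff=0.0000 vs cont=3.7912 → 3.7912 [wait]  node(6,5) S=222.8443 payoff=0.0000 vs cont=0.0000 → 0.0000 [wait]  node(6,6) S=312.9691 payoff=0.0000 vs cont=0.0000 → 0.0000 [wait]  ⇒ S*(6)=80.4455
t_5: node(5,0) S=48.3339 payoff=79.6961 vs cont=77.6789 → 79.6961 [stop]  node(5,1) S=67.8815 payoff=60.1485 vs cont=58.1312 → 60.1485 [stop]  node(5,2) S=95.3348 payoff=32.6952 vs cont=33.0389 → 33.0389 [wait]  node(5,3) S=133.8910 payoff=0.0000 vs cont=11.5400 → 11.5400 [wait]  node(5,4) S=188.0405 payoff=0.0000 vs cont=1.8487 → 1.8487 [wait]  node(5,5) S=264.0897 payoff=0.0000 vs cont=0.0000 → 0.0000 [wait]  ⇒ S*(5)=67.8815
t_4: node(4,0) S=57.2798 payoff=70.7502 vs cont=68.7329 → 70.7502 [stop]  node(4,1) S=80.4455 payoff=47.5845 vs cont=45.7380 → 47.5845 [stop]  node(4,2) S=112.9800 payoff=15.0500 vs cont=21.8419 → 21.8419 [wait]  node(4,3) S=158.6724 payoff=0.0000 vs cont=6.5454 → 6.5454 [wait]  node(4,4) S=222.8443 payoff=0.0000 vs cont=0.9015 → 0.9015 [wait]  ⇒ S*(4)=80.4455
t_3: node(3,0) S=67.8815 payoff=60.1485 vs cont=58.1312 → 60.1485 [stop]  node(3,1) S=95.3348 payoff=32.6952 vs cont=34.0508 → 34.0508 [wait]  node(3,2) S=133.8910 payoff=0.0000 vs cont=13.9014 → 13.9014 [wait]  node(3,3) S=188.0405 payoff=0.0000 vs cont=3.6395 → 3.6395 [wait]  ⇒ S*(3)=67.8815
t_2: node(2,0) S=80.4455 payoff=47.5845 vs cont=46.2405 → 47.5845 [stop]  node(2,1) S=112.9800 payoff=15.0500 vs cont=23.5080 → 23.5080 [wait]  node(2,2) S=158.6724 payoff=0.0000 vs cont=8.5862 → 8.5862 [wait]  ⇒ S*(2)=80.4455
t_1: node(1,0) S=95.3348 payoff=32.6952 vs cont=34.8782 → 34.8782 [wait]  node(1,1) S=133.8910 payoff=0.0000 vs cont=15.7273 → 15.7273 [wait]  ⇒ S*(1)=-
t_0: node(0,0) S=112.9800 payoff=15.0500 vs cont=24.8182 → 24.8182 [wait]  ⇒ S*(0)=-

price = 24.8182
boundary = - - 80.4455 67.8815 80.4455 67.8815 80.4455 95.3348 80.4455
tree:
24.8182
34.8782 15.7273
47.5845 23.5080 8.5862
60.1485 34.0508 13.9014 3.6395
70.7502 47.5845 21.8419 6.5454 0.9015
79.6961 60.1485 33.0389 11.5400 1.8487 0.0000
87.2449 70.7502 47.5845 19.8043 3.7912 0.0000 0.0000
93.6147 79.6961 60.1485 32.6952 7.7746 0.0000 0.0000 0.0000
98.9897 87.2449 70.7502 47.5845 15.9434 0.0000 0.0000 0.0000 0.0000
103.5252 93.6147 79.6961 60.1485 32.6952 0.0000 0.0000 0.0000 0.0000 0.0000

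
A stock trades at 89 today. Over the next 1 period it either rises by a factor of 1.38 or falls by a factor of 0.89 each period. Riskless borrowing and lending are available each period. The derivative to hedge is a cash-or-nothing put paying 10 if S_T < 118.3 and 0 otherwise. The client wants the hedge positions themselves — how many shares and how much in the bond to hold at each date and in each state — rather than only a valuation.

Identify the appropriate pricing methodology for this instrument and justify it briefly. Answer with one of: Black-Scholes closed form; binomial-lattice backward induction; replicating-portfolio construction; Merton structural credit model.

Key observation: the task asks for the hedge itself — share and bond holdings at every node of the 1-period tree on spot 89 with factors 1.38/0.89 — which is exactly what the replicating-portfolio construction produces.

framework: replicating-portfolio construction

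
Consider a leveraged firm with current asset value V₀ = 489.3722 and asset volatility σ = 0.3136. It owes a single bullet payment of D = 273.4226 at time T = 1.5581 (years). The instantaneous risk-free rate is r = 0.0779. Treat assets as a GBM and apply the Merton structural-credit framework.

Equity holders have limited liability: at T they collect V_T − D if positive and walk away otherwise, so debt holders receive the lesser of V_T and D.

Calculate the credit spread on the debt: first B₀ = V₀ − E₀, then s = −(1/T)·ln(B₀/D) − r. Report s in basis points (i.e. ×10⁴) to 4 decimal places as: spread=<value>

spread=50.8093

Work the structural quantities from V₀ = 489.3722 against face 273.4226:
d₁ = [ln(V₀/D) + (r + σ²/2)T] / (σ√T)
   = [ln(489.3722/273.4226) + (0.0779 + 0.5·0.3136²)·1.5581] / (0.3136·√1.5581)
   = [0.582105 + 0.197992] / 0.391448 = 1.992850
d₂ = d₁ − σ√T = 1.992850 − 0.391448 = 1.601402
N(d₁) = 0.976861,  N(d₂) = 0.945356,  e^(−rT) = 0.885701
E₀ = V₀·N(d₁) − D·e^(−rT)·N(d₂)
   = 489.3722·0.976861 − 273.4226·0.885701·0.945356 = 249.111162
B₀ = V₀ − E₀ = 489.3722 − 249.111162 = 240.261038
spread = −(1/T)·ln(B₀/D) − r = −(1/1.5581)·ln(240.261038/273.4226) − 0.0779 = 0.00508093
in basis points: 0.00508093 × 10⁴ = 50.8093 bp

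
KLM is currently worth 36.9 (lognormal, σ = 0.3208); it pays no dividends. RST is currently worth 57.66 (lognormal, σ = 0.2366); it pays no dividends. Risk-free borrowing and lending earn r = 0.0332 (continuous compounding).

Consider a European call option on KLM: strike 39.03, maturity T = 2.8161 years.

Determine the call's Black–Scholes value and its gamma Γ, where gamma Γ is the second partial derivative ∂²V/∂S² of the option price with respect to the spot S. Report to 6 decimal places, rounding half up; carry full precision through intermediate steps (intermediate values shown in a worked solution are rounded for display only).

σ√T = 0.3208·√2.8161 = 0.538342
d₁ = (ln(S/K) + (r+σ²/2)T) / (σ√T) = (ln(36.9/39.03) + (0.0332+0.3208²/2)·2.8161) / 0.538342 = (-0.056119 + 0.238401) / 0.538342 = 0.338598
d₂ = d₁ − σ√T = 0.338598 − 0.538342 = -0.199744
e^{−rT} = 0.910743
N(d₁) = 0.632544,  N(d₂) = 0.420840
Call price V = S·N(d₁) − K·e^{−rT}·N(d₂) = 23.340864 − 14.959318 = 8.381546
φ(d₁) = (1/√(2π))·e^{−d₁²/2} = 0.376716
Γ = φ(d₁) / (S·σ·√T) = 0.018964

price = 8.381546
Γ = 0.018964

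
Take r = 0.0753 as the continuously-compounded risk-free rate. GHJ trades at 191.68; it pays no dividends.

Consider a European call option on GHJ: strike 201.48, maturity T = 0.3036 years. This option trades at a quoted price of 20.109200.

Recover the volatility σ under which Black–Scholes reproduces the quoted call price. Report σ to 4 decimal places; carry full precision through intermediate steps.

sigma = 0.5319

At σ = 0.5319 the Black–Scholes value reproduces the quote:
σ√T = 0.5319·√0.3036 = 0.293076
d₁ = (ln(S/K) + (r+σ²/2)T) / (σ√T) = (ln(191.68/201.48) + (0.0753+0.5319²/2)·0.3036) / 0.293076 = (-0.049863 + 0.065808) / 0.293076 = 0.054406
d₂ = d₁ − σ√T = 0.054406 − 0.293076 = -0.238670
e^{−rT} = 0.977398
N(d₁) = 0.521694,  N(d₂) = 0.405681
V = S·N(d₁) − K·e^{−rT}·N(d₂) = 99.998348 − 79.889148 = 20.109200 (the observed quote) — the price is monotone increasing in volatility, hence this σ is the only solution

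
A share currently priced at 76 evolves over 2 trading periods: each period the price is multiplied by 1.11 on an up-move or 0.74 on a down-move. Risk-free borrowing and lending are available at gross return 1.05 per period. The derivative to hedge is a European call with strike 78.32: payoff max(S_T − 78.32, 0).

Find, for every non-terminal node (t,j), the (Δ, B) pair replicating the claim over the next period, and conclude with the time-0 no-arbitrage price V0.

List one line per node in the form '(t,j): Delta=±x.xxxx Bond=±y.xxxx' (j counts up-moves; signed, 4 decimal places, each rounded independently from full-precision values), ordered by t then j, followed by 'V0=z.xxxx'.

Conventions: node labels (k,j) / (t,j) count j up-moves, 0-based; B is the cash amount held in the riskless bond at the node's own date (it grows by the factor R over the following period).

Under the risk-neutral measure, an up-move has probability p* = (R−d)/(u−d) = 0.8378 and values discount at R = 1.05.
At maturity the claim pays: V(2,0)=0.0000, V(2,1)=0.0000, V(2,2)=15.3196
(1,0): S=56.2400. Δ = (V_up−V_dn)/(S_up−S_dn) = (0.0000−0.0000)/(62.4264−41.6176) = 0.0000. V = [p*·0.0000 + (1−p*)·0.0000]/1.05 = 0.0000. B = V − Δ·S = 0.0000.
(1,1): S=84.3600. Δ = (V_up−V_dn)/(S_up−S_dn) = (15.3196−0.0000)/(93.6396−62.4264) = 0.4908. V = [p*·15.3196 + (1−p*)·0.0000]/1.05 = 12.2241. B = V − Δ·S = -29.1802.
(0,0): S=76.0000. Δ = (V_up−V_dn)/(S_up−S_dn) = (12.2241−0.0000)/(84.3600−56.2400) = 0.4347. V = [p*·12.2241 + (1−p*)·0.0000]/1.05 = 9.7541. B = V − Δ·S = -23.2841.
Sanity check at the root: Δ(0,0)·S0 + B(0,0) reproduces V0 = 9.7541.

(0,0): Delta=0.4347 Bond=-23.2841
(1,0): Delta=0.0000 Bond=0.0000
(1,1): Delta=0.4908 Bond=-29.1802
V0=9.7541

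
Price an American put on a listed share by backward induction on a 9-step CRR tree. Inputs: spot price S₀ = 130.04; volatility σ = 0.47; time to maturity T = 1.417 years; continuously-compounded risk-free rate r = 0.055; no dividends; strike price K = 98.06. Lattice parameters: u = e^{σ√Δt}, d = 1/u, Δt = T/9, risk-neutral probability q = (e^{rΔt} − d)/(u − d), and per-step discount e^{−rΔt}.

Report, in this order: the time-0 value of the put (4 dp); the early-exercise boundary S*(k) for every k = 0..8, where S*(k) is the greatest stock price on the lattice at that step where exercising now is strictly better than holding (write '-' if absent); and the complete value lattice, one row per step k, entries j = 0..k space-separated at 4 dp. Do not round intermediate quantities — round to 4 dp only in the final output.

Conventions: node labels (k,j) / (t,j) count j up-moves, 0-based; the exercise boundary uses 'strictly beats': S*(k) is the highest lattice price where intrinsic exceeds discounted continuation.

Δt=0.15744  u=1.20502  d=0.82986  q=0.47669  discount=0.99138
step 9 (expiry): payoffs max(K−S,0) = 73.7859 62.8125 46.8784 23.7412 0.0000 0.0000 0.0000 0.0000 0.0000 0.0000
step 8: (k=8,j=0): S=29.2506, K−S=68.8094, hold=67.9639 ⇒ V=68.8094 exercise | (k=8,j=1): S=42.4738, K−S=55.5862, hold=54.7408 ⇒ V=55.5862 exercise | (k=8,j=2): S=61.6746, K−S=36.3854, hold=35.5399 ⇒ V=36.3854 exercise | (k=8,j=3): S=89.5554, K−S=8.5046, hold=12.3168 ⇒ V=12.3168 continue | (k=8,j=4): S=130.0400, K−S=0.0000, hold=0.0000 ⇒ V=0.0000 continue | (k=8,j=5): S=188.8262, K−S=0.0000, hold=0.0000 ⇒ V=0.0000 continue | (k=8,j=6): S=274.1876, K−S=0.0000, hold=0.0000 ⇒ V=0.0000 continue | (k=8,j=7): S=398.1375, K−S=0.0000, hold=0.0000 ⇒ V=0.0000 continue | (k=8,j=8): S=578.1207, K−S=0.0000, hold=0.0000 ⇒ V=0.0000 continue  boundary S*=61.6746
step 7: (k=7,j=0): S=35.2475, K−S=62.8125, hold=61.9670 ⇒ V=62.8125 exercise | (k=7,j=1): S=51.1816, K−S=46.8784, hold=46.0330 ⇒ V=46.8784 exercise | (k=7,j=2): S=74.3188, K−S=23.7412, hold=24.6972 ⇒ V=24.6972 continue | (k=7,j=3): S=107.9156, K−S=0.0000, hold=6.3899 ⇒ V=6.3899 continue | (k=7,j=4): S=156.7002, K−S=0.0000, hold=0.0000 ⇒ V=0.0000 continue | (k=7,j=5): S=227.5386, K−S=0.0000, hold=0.0000 ⇒ V=0.0000 continue | (k=7,j=6): S=330.4003, K−S=0.0000, hold=0.0000 ⇒ V=0.0000 continue | (k=7,j=7): S=479.7620, K−S=0.0000, hold=0.0000 ⇒ V=0.0000 continue  boundary S*=51.1816
step 6: (k=6,j=0): S=42.4738, K−S=55.5862, hold=54.7408 ⇒ V=55.5862 exercise | (k=6,j=1): S=61.6746, K−S=36.3854, hold=35.9918 ⇒ V=36.3854 exercise | (k=6,j=2): S=89.5554, K−S=8.5046, hold=15.8325 ⇒ V=15.8325 continue | (k=6,j=3): S=130.0400, K−S=0.0000, hold=3.3150 ⇒ V=3.3150 continue | (k=6,j=4): S=188.8262, K−S=0.0000, hold=0.0000 ⇒ V=0.0000 continue | (k=6,j=5): S=274.1876, K−S=0.0000, hold=0.0000 ⇒ V=0.0000 continue | (k=6,j=6): S=398.1375, K−S=0.0000, hold=0.0000 ⇒ V=0.0000 continue  boundary S*=61.6746
step 5: (k=5,j=0): S=51.1816, K−S=46.8784, hold=46.0330 ⇒ V=46.8784 exercise | (k=5,j=1): S=74.3188, K−S=23.7412, hold=26.3587 ⇒ V=26.3587 continue | (k=5,j=2): S=107.9156, K−S=0.0000, hold=9.7804 ⇒ V=9.7804 continue | (k=5,j=3): S=156.7002, K−S=0.0000, hold=1.7198 ⇒ V=1.7198 continue | (k=5,j=4): S=227.5386, K−S=0.0000, hold=0.0000 ⇒ V=0.0000 continue | (k=5,j=5): S=330.4003, K−S=0.0000, hold=0.0000 ⇒ V=0.0000 continue  boundary S*=51.1816
step 4: (k=4,j=0): S=61.6746, K−S=36.3854, hold=36.7770 ⇒ V=36.7770 continue | (k=4,j=1): S=89.5554, K−S=8.5046, hold=18.2968 ⇒ V=18.2968 continue | (k=4,j=2): S=130.0400, K−S=0.0000, hold=5.8868 ⇒ V=5.8868 continue | (k=4,j=3): S=188.8262, K−S=0.0000, hold=0.8922 ⇒ V=0.8922 continue | (k=4,j=4): S=274.1876, K−S=0.0000, hold=0.0000 ⇒ V=0.0000 continue  boundary S*=-
step 3: (k=3,j=0): S=74.3188, K−S=23.7412, hold=27.7264 ⇒ V=27.7264 continue | (k=3,j=1): S=107.9156, K−S=0.0000, hold=12.2743 ⇒ V=12.2743 continue | (k=3,j=2): S=156.7002, K−S=0.0000, hold=3.4757 ⇒ V=3.4757 continue | (k=3,j=3): S=227.5386, K−S=0.0000, hold=0.4629 ⇒ V=0.4629 continue  boundary S*=-
step 2: (k=2,j=0): S=89.5554, K−S=8.5046, hold=20.1849 ⇒ V=20.1849 continue | (k=2,j=1): S=130.0400, K−S=0.0000, hold=8.0104 ⇒ V=8.0104 continue | (k=2,j=2): S=188.8262, K−S=0.0000, hold=2.0219 ⇒ V=2.0219 continue  boundary S*=-
step 1: (k=1,j=0): S=107.9156, K−S=0.0000, hold=14.2574 ⇒ V=14.2574 continue | (k=1,j=1): S=156.7002, K−S=0.0000, hold=5.1113 ⇒ V=5.1113 continue  boundary S*=-
step 0: (k=0,j=0): S=130.0400, K−S=0.0000, hold=9.8121 ⇒ V=9.8121 continue  boundary S*=-

price = 9.8121
boundary = - - - - - 51.1816 61.6746 51.1816 61.6746
tree:
9.8121
14.2574 5.1113
20.1849 8.0104 2.0219
27.7264 12.2743 3.4757 0.4629
36.7770 18.2968 5.8868 0.8922 0.0000
46.8784 26.3587 9.7804 1.7198 0.0000 0.0000
55.5862 36.3854 15.8325 3.3150 0.0000 0.0000 0.0000
62.8125 46.8784 24.6972 6.3899 0.0000 0.0000 0.0000 0.0000
68.8094 55.5862 36.3854 12.3168 0.0000 0.0000 0.0000 0.0000 0.0000
73.7859 62.8125 46.8784 23.7412 0.0000 0.0000 0.0000 0.0000 0.0000 0.0000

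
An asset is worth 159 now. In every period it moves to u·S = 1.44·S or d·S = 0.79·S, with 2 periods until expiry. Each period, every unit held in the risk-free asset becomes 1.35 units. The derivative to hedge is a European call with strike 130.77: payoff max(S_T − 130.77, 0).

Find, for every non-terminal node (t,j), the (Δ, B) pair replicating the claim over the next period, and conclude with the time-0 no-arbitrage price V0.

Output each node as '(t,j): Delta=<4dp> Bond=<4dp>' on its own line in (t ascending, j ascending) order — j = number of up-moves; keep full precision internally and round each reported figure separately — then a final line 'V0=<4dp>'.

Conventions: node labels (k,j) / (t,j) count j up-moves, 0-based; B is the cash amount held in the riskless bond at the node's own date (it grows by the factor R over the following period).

(0,0): Delta=0.9687 Bond=-66.4449
(1,0): Delta=0.6137 Bond=-45.1118
(1,1): Delta=1.0000 Bond=-96.8667
V0=87.5787

The replicating-portfolio and risk-neutral prices coincide; use p* = (1.35−0.79)/(1.44−0.79) = 0.8615 for the latter.
Payoffs at expiry: V(2,0)=0.0000, V(2,1)=50.1084, V(2,2)=198.9324
  t=1,j=0: stock 125.6100 → up 180.8784 (V=50.1084), down 99.2319 (V=0.0000). Price 31.9780; hedge Δ=0.6137, bond B=-45.1118.
  t=1,j=1: stock 228.9600 → up 329.7024 (V=198.9324), down 180.8784 (V=50.1084). Price 132.0933; hedge Δ=1.0000, bond B=-96.8667.
  t=0,j=0: stock 159.0000 → up 228.9600 (V=132.0933), down 125.6100 (V=31.9780). Price 87.5787; hedge Δ=0.9687, bond B=-66.4449.
Sanity check at the root: Δ(0,0)·S0 + B(0,0) reproduces V0 = 87.5787.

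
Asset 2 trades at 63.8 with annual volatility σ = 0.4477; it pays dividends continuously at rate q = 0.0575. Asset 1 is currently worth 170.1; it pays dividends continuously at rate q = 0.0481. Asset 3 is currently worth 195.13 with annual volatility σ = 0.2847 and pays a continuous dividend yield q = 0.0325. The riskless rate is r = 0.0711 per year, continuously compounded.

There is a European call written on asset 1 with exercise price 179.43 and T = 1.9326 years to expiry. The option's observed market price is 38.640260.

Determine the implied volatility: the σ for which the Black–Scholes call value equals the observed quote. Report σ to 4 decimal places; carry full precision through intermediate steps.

sigma = 0.4634

At σ = 0.4634 the Black–Scholes value reproduces the quote:
σ√T = 0.4634·√1.9326 = 0.644209
d₁ = (ln(S/K) + (r−q+σ²/2)T) / (σ√T) = (ln(170.1/179.43) + (0.0711−0.0481+0.4634²/2)·1.9326) / 0.644209 = (-0.053399 + 0.251953) / 0.644209 = 0.308213
d₂ = d₁ − σ√T = 0.308213 − 0.644209 = -0.335996
e^{−rT} = 0.871615
e^{−qT} = 0.911232
N(d₁) = 0.621040,  N(d₂) = 0.368437
V = S·e^{−qT}·N(d₁) − K·e^{−rT}·N(d₂) = 96.261526 − 57.621266 = 38.640260 (the observed quote) — the price is monotone increasing in volatility, hence this σ is the only solution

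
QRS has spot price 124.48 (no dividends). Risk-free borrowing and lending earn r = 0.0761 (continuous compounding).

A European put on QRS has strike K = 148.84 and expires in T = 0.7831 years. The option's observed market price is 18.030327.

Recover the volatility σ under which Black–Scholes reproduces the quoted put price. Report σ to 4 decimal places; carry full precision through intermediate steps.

sigma = 0.1659

At σ = 0.1659 the Black–Scholes value reproduces the quote:
σ√T = 0.1659·√0.7831 = 0.146810
d₁ = (ln(S/K) + (r+σ²/2)T) / (σ√T) = (ln(124.48/148.84) + (0.0761+0.1659²/2)·0.7831) / 0.146810 = (-0.178727 + 0.070370) / 0.146810 = -0.738073
d₂ = d₁ − σ√T = -0.738073 − 0.146810 = -0.884883
e^{−rT} = 0.942147
N(−d₁) = 0.769765,  N(−d₂) = 0.811890
V = K·e^{−rT}·N(−d₂) − S·N(−d₁) = 113.850679 − 95.820352 = 18.030327 (the quoted price), and the Black–Scholes price is strictly increasing in σ, so σ is unique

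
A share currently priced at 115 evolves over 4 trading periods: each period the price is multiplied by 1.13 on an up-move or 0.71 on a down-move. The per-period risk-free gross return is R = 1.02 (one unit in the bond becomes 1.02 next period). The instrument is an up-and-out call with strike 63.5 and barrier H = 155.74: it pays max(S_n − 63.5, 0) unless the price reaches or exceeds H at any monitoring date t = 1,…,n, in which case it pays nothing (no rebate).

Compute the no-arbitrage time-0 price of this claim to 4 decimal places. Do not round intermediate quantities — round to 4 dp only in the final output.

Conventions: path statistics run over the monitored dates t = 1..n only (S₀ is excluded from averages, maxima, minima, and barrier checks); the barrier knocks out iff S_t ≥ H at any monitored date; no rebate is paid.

Risk-neutral up-probability p* = (R−d)/(u−d) = (1.02−0.71)/(1.13−0.71) = 0.7381; the claim prices as the p*-weighted sum of path payoffs discounted by R^4.
Enumerate all 2^4 = 16 price paths (U = up ×1.13, D = down ×0.71); each path with k up-moves has probability p*^k·(1−p*)^(4−k).
DDDD: M=81.6500, payoff=0.0000, prob=0.004705
UDDD: M=129.9500, payoff=0.0000, prob=0.013260
DUDD: M=92.2645, payoff=0.0000, prob=0.013260
UUDD: M=146.8435, payoff=10.5238, prob=0.037369
DDUD: M=81.6500, payoff=0.0000, prob=0.013260
UDUD: M=129.9500, payoff=10.5238, prob=0.037369
DUUD: M=104.2589, payoff=10.5238, prob=0.037369
UUUD: M=165.9332, payoff=0.0000, prob=0.105313
DDDU: M=81.6500, payoff=0.0000, prob=0.013260
UDDU: M=129.9500, payoff=10.5238, prob=0.037369
DUDU: M=92.2645, payoff=10.5238, prob=0.037369
UUDU: M=146.8435, payoff=54.3125, prob=0.105313
DDUU: M=81.6500, payoff=10.5238, prob=0.037369
UDUU: M=129.9500, payoff=54.3125, prob=0.105313
DUUU: M=117.8125, payoff=54.3125, prob=0.105313
UUUU: M=187.5045, payoff=0.0000, prob=0.296790
Price = Σ prob·payoff / R^4 = 19.518981 / 1.082432 = 18.0325

price = 18.0325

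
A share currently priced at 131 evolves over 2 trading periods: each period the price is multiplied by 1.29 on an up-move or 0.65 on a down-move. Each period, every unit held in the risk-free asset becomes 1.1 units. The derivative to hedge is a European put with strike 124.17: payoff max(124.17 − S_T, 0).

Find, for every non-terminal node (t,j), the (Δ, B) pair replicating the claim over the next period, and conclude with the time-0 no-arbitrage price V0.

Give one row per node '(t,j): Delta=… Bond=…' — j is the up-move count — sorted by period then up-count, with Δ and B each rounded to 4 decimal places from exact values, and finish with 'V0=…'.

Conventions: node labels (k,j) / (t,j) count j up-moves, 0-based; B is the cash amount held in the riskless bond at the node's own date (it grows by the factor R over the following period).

(0,0): Delta=-0.2847 Bond=47.2455
(1,0): Delta=-1.0000 Bond=112.8818
(1,1): Delta=-0.1325 Bond=26.2517
V0=9.9559

The replicating-portfolio and risk-neutral prices coincide; use p* = (1.1−0.65)/(1.29−0.65) = 0.7031 for the latter.
Terminal payoffs: V(2,0)=68.8225, V(2,1)=14.3265, V(2,2)=0.0000
(1,0): S=85.1500. Δ = (V_up−V_dn)/(S_up−S_dn) = (14.3265−68.8225)/(109.8435−55.3475) = -1.0000. V = [p*·14.3265 + (1−p*)·68.8225]/1.1 = 27.7318. B = V − Δ·S = 112.8818.
(1,1): S=168.9900. Δ = (V_up−V_dn)/(S_up−S_dn) = (0.0000−14.3265)/(217.9971−109.8435) = -0.1325. V = [p*·0.0000 + (1−p*)·14.3265]/1.1 = 3.8665. B = V − Δ·S = 26.2517.
(0,0): S=131.0000. Δ = (V_up−V_dn)/(S_up−S_dn) = (3.8665−27.7318)/(168.9900−85.1500) = -0.2847. V = [p*·3.8665 + (1−p*)·27.7318]/1.1 = 9.9559. B = V − Δ·S = 47.2455.
As a check, the time-0 holding Δ(0,0)·S0 + B(0,0) comes to 9.9559 — exactly V0.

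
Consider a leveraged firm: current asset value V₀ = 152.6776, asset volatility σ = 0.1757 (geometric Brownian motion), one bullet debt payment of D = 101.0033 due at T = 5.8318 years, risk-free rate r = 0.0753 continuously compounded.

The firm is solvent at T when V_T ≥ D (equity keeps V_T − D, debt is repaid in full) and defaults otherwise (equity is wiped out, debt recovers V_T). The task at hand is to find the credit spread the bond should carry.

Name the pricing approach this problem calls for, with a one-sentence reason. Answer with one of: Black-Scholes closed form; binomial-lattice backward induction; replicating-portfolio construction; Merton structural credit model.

Key observation: the data describe a firm's assets (V₀ = 152.6776, GBM) and a single zero-coupon debt of face 101.0033, so credit quantities follow from equity-as-call in the structural model.

framework: Merton structural credit model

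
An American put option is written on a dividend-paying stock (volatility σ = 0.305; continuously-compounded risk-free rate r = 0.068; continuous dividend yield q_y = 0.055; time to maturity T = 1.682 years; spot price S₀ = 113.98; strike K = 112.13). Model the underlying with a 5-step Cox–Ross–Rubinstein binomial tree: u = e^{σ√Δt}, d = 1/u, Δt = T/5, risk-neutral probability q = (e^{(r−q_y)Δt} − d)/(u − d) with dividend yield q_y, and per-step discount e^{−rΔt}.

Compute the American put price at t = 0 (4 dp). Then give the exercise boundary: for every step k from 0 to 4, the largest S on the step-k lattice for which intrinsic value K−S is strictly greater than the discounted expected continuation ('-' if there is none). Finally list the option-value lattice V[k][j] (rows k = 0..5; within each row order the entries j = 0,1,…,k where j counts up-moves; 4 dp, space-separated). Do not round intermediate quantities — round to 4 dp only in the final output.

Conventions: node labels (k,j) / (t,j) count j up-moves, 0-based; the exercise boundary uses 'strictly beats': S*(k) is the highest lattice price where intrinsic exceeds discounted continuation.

Δt=0.33640  u=1.19351  d=0.83786  q=0.46821  discount=0.97738
step 5 (expiry): payoffs max(K−S,0) = 65.0653 45.0878 16.6303 0.0000 0.0000 0.0000
step 4: (k=4,j=0): S=56.1723, K−S=55.9577, hold=54.4516 ⇒ V=55.9577 exercise | (k=4,j=1): S=80.0157, K−S=32.1143, hold=31.0452 ⇒ V=32.1143 exercise | (k=4,j=2): S=113.9800, K−S=0.0000, hold=8.6438 ⇒ V=8.6438 continue | (k=4,j=3): S=162.3611, K−S=0.0000, hold=0.0000 ⇒ V=0.0000 continue | (k=4,j=4): S=231.2786, K−S=0.0000, hold=0.0000 ⇒ V=0.0000 continue  boundary S*=80.0157
step 3: (k=3,j=0): S=67.0422, K−S=45.0878, hold=43.7809 ⇒ V=45.0878 exercise | (k=3,j=1): S=95.4997, K−S=16.6303, hold=20.6473 ⇒ V=20.6473 continue | (k=3,j=2): S=136.0365, K−S=0.0000, hold=4.4927 ⇒ V=4.4927 continue | (k=3,j=3): S=193.7799, K−S=0.0000, hold=0.0000 ⇒ V=0.0000 continue  boundary S*=67.0422
step 2: (k=2,j=0): S=80.0157, K−S=32.1143, hold=32.8835 ⇒ V=32.8835 continue | (k=2,j=1): S=113.9800, K−S=0.0000, hold=12.7876 ⇒ V=12.7876 continue | (k=2,j=2): S=162.3611, K−S=0.0000, hold=2.3351 ⇒ V=2.3351 continue  boundary S*=-
step 1: (k=1,j=0): S=95.4997, K−S=16.6303, hold=22.9435 ⇒ V=22.9435 continue | (k=1,j=1): S=136.0365, K−S=0.0000, hold=7.7151 ⇒ V=7.7151 continue  boundary S*=-
step 0: (k=0,j=0): S=113.9800, K−S=0.0000, hold=15.4557 ⇒ V=15.4557 continue  boundary S*=-

price = 15.4557
boundary = - - - 67.0422 80.0157
tree:
15.4557
22.9435 7.7151
32.8835 12.7876 2.3351
45.0878 20.6473 4.4927 0.0000
55.9577 32.1143 8.6438 0.0000 0.0000
65.0653 45.0878 16.6303 0.0000 0.0000 0.0000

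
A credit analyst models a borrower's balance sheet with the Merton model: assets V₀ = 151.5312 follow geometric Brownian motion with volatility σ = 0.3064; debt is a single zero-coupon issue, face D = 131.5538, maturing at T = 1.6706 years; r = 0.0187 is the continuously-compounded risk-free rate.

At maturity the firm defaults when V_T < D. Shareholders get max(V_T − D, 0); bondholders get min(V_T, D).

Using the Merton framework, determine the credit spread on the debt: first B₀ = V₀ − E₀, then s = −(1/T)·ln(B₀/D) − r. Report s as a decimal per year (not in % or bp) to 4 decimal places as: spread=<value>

spread=0.0587

With assets at 151.5312 and a single debt payment of 131.5538 at 1.6706 years:
d₁ = [ln(V₀/D) + (r + σ²/2)T] / (σ√T)
   = [ln(151.5312/131.5538) + (0.0187 + 0.5·0.3064²)·1.6706] / (0.3064·√1.6706)
   = [0.141376 + 0.109659] / 0.396027 = 0.633882
d₂ = d₁ − σ√T = 0.633882 − 0.396027 = 0.237855
N(d₁) = 0.736921,  N(d₂) = 0.594003,  e^(−rT) = 0.969243
E₀ = V₀·N(d₁) − D·e^(−rT)·N(d₂)
   = 151.5312·0.736921 − 131.5538·0.969243·0.594003 = 35.926643
B₀ = V₀ − E₀ = 151.5312 − 35.926643 = 115.604557
spread = −(1/T)·ln(B₀/D) − r = −(1/1.6706)·ln(115.604557/131.5538) − 0.0187 = 0.05866174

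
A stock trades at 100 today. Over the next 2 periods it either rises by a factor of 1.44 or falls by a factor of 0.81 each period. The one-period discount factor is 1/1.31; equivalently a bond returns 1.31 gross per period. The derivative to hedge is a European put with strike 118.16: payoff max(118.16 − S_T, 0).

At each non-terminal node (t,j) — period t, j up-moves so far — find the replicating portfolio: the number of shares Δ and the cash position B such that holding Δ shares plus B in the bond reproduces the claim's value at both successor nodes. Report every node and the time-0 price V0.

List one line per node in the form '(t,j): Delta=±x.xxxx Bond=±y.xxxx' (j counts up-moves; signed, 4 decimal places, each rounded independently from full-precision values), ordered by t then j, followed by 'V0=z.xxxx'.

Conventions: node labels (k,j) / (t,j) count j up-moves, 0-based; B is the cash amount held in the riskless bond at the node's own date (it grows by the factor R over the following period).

Under the risk-neutral measure, an up-move has probability p* = (R−d)/(u−d) = 0.7937 and values discount at R = 1.31.
Payoffs at expiry: V(2,0)=52.5500, V(2,1)=1.5200, V(2,2)=0.0000
  t=1,j=0: stock 81.0000 → up 116.6400 (V=1.5200), down 65.6100 (V=52.5500). Price 9.1985; hedge Δ=-1.0000, bond B=90.1985.
  t=1,j=1: stock 144.0000 → up 207.3600 (V=0.0000), down 116.6400 (V=1.5200). Price 0.2394; hedge Δ=-0.0168, bond B=2.6521.
  t=0,j=0: stock 100.0000 → up 144.0000 (V=0.2394), down 81.0000 (V=9.1985). Price 1.5940; hedge Δ=-0.1422, bond B=15.8147.
As a check, the time-0 holding Δ(0,0)·S0 + B(0,0) comes to 1.5940 — exactly V0.

(0,0): Delta=-0.1422 Bond=15.8147
(1,0): Delta=-1.0000 Bond=90.1985
(1,1): Delta=-0.0168 Bond=2.6521
V0=1.5940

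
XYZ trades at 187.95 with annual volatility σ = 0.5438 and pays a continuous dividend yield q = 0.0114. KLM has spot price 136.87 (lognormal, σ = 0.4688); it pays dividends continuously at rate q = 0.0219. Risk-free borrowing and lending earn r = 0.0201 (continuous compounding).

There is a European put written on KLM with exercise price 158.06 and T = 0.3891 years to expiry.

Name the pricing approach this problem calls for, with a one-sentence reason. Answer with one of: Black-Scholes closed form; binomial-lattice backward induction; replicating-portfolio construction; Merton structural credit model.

Key observation: a European claim on KLM (strike 158.06) — a lognormal (GBM) underlying with constant rate and volatility — has an exact closed-form value; no lattice or capital structure is involved.

framework: Black-Scholes closed form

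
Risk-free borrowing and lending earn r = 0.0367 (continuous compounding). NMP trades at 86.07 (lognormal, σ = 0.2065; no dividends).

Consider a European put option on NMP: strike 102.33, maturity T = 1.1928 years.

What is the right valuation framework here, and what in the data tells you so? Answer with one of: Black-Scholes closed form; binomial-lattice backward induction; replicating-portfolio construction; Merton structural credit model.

Key observation: everything needed for the exact continuous-time valuation of the European put on NMP (strike 102.33) is given, and no feature rules the closed form out.

framework: Black-Scholes closed form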